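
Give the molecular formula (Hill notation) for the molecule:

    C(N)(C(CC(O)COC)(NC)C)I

Heavy atoms from the SMILES: 8 C, 1 I, 2 N, 2 O.
Implicit hydrogens by atom environment:
  3 × C: 3 H each → 9
  2 × C: 2 H each → 4
  2 × C: 1 H each → 2
  1 × C: no H
  1 × I: no H
  1 × N: 2 H
  1 × N: 1 H
  1 × O: 1 H
  1 × O: no H
  Total hydrogens = 19.
Molecular formula: C8H19IN2O2

C8H19IN2O2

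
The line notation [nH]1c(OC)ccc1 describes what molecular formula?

Heavy atoms from the SMILES: 5 C, 1 N, 1 O.
Implicit hydrogens by atom environment:
  3 × C (aromatic): 1 H each → 3
  1 × C: 3 H
  1 × C (aromatic): no H
  1 × N (aromatic): 1 H
  1 × O: no H
  Total hydrogens = 7.
Molecular formula: C5H7NO

C5H7NO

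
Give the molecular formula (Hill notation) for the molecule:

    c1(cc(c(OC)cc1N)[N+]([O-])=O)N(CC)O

Heavy atoms from the SMILES: 9 C, 3 N, 4 O.
Implicit hydrogens by atom environment:
  4 × C (aromatic): no H
  2 × C: 3 H each → 6
  2 × C (aromatic): 1 H each → 2
  2 × O: no H
  1 × C: 2 H
  1 × N: 2 H
  1 × N: no H
  1 × N (charge +1): no H
  1 × O: 1 H
  1 × O (charge -1): no H
  Total hydrogens = 13.
Molecular formula: C9H13N3O4

C9H13N3O4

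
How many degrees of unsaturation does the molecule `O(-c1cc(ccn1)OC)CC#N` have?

6

Molecular formula from the SMILES: C8H8N2O2.
DoU = (2C + 2 + N − H − X)/2 = (2·8 + 2 + 2 − 8 − 0)/2 = 12/2 = 6.
(Structurally: 1 ring(s) + 5 π bond(s) = 6.)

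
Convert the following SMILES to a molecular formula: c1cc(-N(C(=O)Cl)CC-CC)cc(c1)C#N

Heavy atoms from the SMILES: 12 C, 1 Cl, 2 N, 1 O.
Implicit hydrogens by atom environment:
  4 × C (aromatic): 1 H each → 4
  3 × C: 2 H each → 6
  2 × C (aromatic): no H
  2 × C: no H
  2 × N: no H
  1 × C: 3 H
  1 × Cl: no H
  1 × O: no H
  Total hydrogens = 13.
Molecular formula: C12H13ClN2O

C12H13ClN2O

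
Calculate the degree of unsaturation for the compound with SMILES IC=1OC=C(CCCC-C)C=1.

Molecular formula from the SMILES: C9H13IO.
DoU = (2C + 2 + N − H − X)/2 = (2·9 + 2 + 0 − 13 − 1)/2 = 6/2 = 3.
(Structurally: 1 ring(s) + 2 π bond(s) = 3.)

3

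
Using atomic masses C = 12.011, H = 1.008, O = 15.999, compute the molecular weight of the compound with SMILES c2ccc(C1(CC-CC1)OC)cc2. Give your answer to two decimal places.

176.26

Molecular formula: C12H16O.
M = 12×12.011 + 16×1.008 + 1×15.999 = 176.26 g/mol.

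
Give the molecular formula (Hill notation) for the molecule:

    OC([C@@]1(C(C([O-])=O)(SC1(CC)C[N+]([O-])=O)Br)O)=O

Heavy atoms from the SMILES: 1 Br, 8 C, 1 N, 7 O, 1 S.
Implicit hydrogens by atom environment:
  5 × C: no H
  3 × O: no H
  2 × C: 2 H each → 4
  2 × O: 1 H each → 2
  2 × O (charge -1): no H
  1 × Br: no H
  1 × C: 3 H
  1 × N (charge +1): no H
  1 × S: no H
  Total hydrogens = 9.
Net charge -1.
Molecular formula: C8H9BrNO7S-

C8H9BrNO7S-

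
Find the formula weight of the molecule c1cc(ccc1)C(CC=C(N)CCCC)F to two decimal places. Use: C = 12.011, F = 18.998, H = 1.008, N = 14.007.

221.32

Molecular formula: C14H20FN.
M = 14×12.011 + 1×18.998 + 20×1.008 + 1×14.007 = 221.32 g/mol.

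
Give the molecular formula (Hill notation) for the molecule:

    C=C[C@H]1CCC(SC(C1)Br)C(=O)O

C9H13BrO2S

Heavy atoms from the SMILES: 1 Br, 9 C, 2 O, 1 S.
Implicit hydrogens by atom environment:
  4 × C: 2 H each → 8
  4 × C: 1 H each → 4
  1 × Br: no H
  1 × C: no H
  1 × O: 1 H
  1 × O: no H
  1 × S: no H
  Total hydrogens = 13.
Molecular formula: C9H13BrO2S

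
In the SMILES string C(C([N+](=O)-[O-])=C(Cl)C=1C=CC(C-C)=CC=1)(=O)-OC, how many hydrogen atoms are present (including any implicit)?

Hydrogens are implicit in SMILES; fill each atom to its normal valence:
  4 × C (aromatic): 1 H each → 4
  3 × C: no H
  3 × O: no H
  2 × C: 3 H each → 6
  2 × C (aromatic): no H
  1 × C: 2 H
  1 × Cl: no H
  1 × N (charge +1): no H
  1 × O (charge -1): no H
  Total hydrogens = 12.

12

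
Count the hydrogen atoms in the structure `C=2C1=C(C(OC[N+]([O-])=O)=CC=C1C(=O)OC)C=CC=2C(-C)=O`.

13

Hydrogens are implicit in SMILES; fill each atom to its normal valence:
  5 × C (aromatic): 1 H each → 5
  5 × C (aromatic): no H
  5 × O: no H
  2 × C: 3 H each → 6
  2 × C: no H
  1 × C: 2 H
  1 × N (charge +1): no H
  1 × O (charge -1): no H
  Total hydrogens = 13.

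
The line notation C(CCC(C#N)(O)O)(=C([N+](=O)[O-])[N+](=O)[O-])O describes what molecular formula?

C6H7N3O7

Heavy atoms from the SMILES: 6 C, 3 N, 7 O.
Implicit hydrogens by atom environment:
  4 × C: no H
  3 × O: 1 H each → 3
  2 × C: 2 H each → 4
  2 × N (charge +1): no H
  2 × O: no H
  2 × O (charge -1): no H
  1 × N: no H
  Total hydrogens = 7.
Molecular formula: C6H7N3O7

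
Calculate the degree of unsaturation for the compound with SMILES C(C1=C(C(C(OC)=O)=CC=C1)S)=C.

Molecular formula from the SMILES: C10H10O2S.
DoU = (2C + 2 + N − H − X)/2 = (2·10 + 2 + 0 − 10 − 0)/2 = 12/2 = 6.
(Structurally: 1 ring(s) + 5 π bond(s) = 6.)

6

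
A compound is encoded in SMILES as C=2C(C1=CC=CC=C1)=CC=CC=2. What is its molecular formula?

C12H10

Heavy atoms from the SMILES: 12 C.
Implicit hydrogens by atom environment:
  10 × C (aromatic): 1 H each → 10
  2 × C (aromatic): no H
  Total hydrogens = 10.
Molecular formula: C12H10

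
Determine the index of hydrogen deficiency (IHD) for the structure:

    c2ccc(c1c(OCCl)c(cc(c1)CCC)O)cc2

8

Molecular formula from the SMILES: C16H17ClO2.
DoU = (2C + 2 + N − H − X)/2 = (2·16 + 2 + 0 − 17 − 1)/2 = 16/2 = 8.
(Structurally: 2 ring(s) + 6 π bond(s) = 8.)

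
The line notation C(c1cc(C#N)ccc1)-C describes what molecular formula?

C9H9N

Heavy atoms from the SMILES: 9 C, 1 N.
Implicit hydrogens by atom environment:
  4 × C (aromatic): 1 H each → 4
  2 × C (aromatic): no H
  1 × C: 3 H
  1 × C: 2 H
  1 × C: no H
  1 × N: no H
  Total hydrogens = 9.
Molecular formula: C9H9N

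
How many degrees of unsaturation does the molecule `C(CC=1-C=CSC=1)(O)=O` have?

Molecular formula from the SMILES: C6H6O2S.
DoU = (2C + 2 + N − H − X)/2 = (2·6 + 2 + 0 − 6 − 0)/2 = 8/2 = 4.
(Structurally: 1 ring(s) + 3 π bond(s) = 4.)

4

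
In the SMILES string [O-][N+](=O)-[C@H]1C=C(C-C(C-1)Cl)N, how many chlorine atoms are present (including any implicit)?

The symbol for chlorine appears 1 time in the SMILES.

1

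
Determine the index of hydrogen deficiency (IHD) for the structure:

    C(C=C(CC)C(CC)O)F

Molecular formula from the SMILES: C8H15FO.
DoU = (2C + 2 + N − H − X)/2 = (2·8 + 2 + 0 − 15 − 1)/2 = 2/2 = 1.
(Structurally: 0 ring(s) + 1 π bond(s) = 1.)

1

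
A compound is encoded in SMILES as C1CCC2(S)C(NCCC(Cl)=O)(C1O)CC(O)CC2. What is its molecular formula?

Heavy atoms from the SMILES: 13 C, 1 Cl, 1 N, 3 O, 1 S.
Implicit hydrogens by atom environment:
  8 × C: 2 H each → 16
  3 × C: no H
  2 × C: 1 H each → 2
  2 × O: 1 H each → 2
  1 × Cl: no H
  1 × N: 1 H
  1 × O: no H
  1 × S: 1 H
  Total hydrogens = 22.
Molecular formula: C13H22ClNO3S

C13H22ClNO3S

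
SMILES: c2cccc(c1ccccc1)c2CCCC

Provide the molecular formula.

Heavy atoms from the SMILES: 16 C.
Implicit hydrogens by atom environment:
  9 × C (aromatic): 1 H each → 9
  3 × C: 2 H each → 6
  3 × C (aromatic): no H
  1 × C: 3 H
  Total hydrogens = 18.
Molecular formula: C16H18

C16H18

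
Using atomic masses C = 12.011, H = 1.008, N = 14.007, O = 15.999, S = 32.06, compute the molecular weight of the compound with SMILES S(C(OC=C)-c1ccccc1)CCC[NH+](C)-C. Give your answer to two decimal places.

Molecular formula: C14H22NOS+.
M = 14×12.011 + 22×1.008 + 1×14.007 + 1×15.999 + 1×32.06 = 252.40 g/mol.

252.40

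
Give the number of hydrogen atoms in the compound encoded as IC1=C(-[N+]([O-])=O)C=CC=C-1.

Hydrogens are implicit in SMILES; fill each atom to its normal valence:
  4 × C (aromatic): 1 H each → 4
  2 × C (aromatic): no H
  1 × I: no H
  1 × N (charge +1): no H
  1 × O: no H
  1 × O (charge -1): no H
  Total hydrogens = 4.

4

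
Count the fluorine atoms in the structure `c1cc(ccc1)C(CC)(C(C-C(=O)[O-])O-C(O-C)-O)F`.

1

The symbol for fluorine appears 1 time in the SMILES.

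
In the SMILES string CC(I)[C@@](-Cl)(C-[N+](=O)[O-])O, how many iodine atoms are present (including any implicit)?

1

The symbol for iodine appears 1 time in the SMILES.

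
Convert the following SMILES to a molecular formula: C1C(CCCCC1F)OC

C8H15FO

Heavy atoms from the SMILES: 8 C, 1 F, 1 O.
Implicit hydrogens by atom environment:
  5 × C: 2 H each → 10
  2 × C: 1 H each → 2
  1 × C: 3 H
  1 × F: no H
  1 × O: no H
  Total hydrogens = 15.
Molecular formula: C8H15FO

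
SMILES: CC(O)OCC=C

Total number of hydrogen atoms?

Hydrogens are implicit in SMILES; fill each atom to its normal valence:
  2 × C: 2 H each → 4
  2 × C: 1 H each → 2
  1 × C: 3 H
  1 × O: 1 H
  1 × O: no H
  Total hydrogens = 10.

10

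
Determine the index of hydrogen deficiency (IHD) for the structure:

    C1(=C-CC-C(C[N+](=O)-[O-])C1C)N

Molecular formula from the SMILES: C8H14N2O2.
DoU = (2C + 2 + N − H − X)/2 = (2·8 + 2 + 2 − 14 − 0)/2 = 6/2 = 3.
(Structurally: 1 ring(s) + 2 π bond(s) = 3.)

3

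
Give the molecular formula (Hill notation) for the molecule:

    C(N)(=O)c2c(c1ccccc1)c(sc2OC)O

Heavy atoms from the SMILES: 12 C, 1 N, 3 O, 1 S.
Implicit hydrogens by atom environment:
  5 × C (aromatic): 1 H each → 5
  5 × C (aromatic): no H
  2 × O: no H
  1 × C: 3 H
  1 × C: no H
  1 × N: 2 H
  1 × O: 1 H
  1 × S (aromatic): no H
  Total hydrogens = 11.
Molecular formula: C12H11NO3S

C12H11NO3S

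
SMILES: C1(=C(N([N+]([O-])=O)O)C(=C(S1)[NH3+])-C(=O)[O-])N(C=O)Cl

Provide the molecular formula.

C6H5ClN4O6S

Heavy atoms from the SMILES: 6 C, 1 Cl, 4 N, 6 O, 1 S.
Implicit hydrogens by atom environment:
  4 × C (aromatic): no H
  3 × O: no H
  2 × N: no H
  2 × O (charge -1): no H
  1 × C: 1 H
  1 × C: no H
  1 × Cl: no H
  1 × N (charge +1): 3 H
  1 × N (charge +1): no H
  1 × O: 1 H
  1 × S (aromatic): no H
  Total hydrogens = 5.
Molecular formula: C6H5ClN4O6S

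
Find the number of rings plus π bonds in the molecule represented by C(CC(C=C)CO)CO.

Molecular formula from the SMILES: C7H14O2.
DoU = (2C + 2 + N − H − X)/2 = (2·7 + 2 + 0 − 14 − 0)/2 = 2/2 = 1.
(Structurally: 0 ring(s) + 1 π bond(s) = 1.)

1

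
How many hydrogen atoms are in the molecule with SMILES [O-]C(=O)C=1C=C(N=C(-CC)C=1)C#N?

7

Hydrogens are implicit in SMILES; fill each atom to its normal valence:
  3 × C (aromatic): no H
  2 × C (aromatic): 1 H each → 2
  2 × C: no H
  1 × C: 3 H
  1 × C: 2 H
  1 × N (aromatic): no H
  1 × N: no H
  1 × O: no H
  1 × O (charge -1): no H
  Total hydrogens = 7.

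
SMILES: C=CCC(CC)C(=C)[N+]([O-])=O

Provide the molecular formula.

C8H13NO2

Heavy atoms from the SMILES: 8 C, 1 N, 2 O.
Implicit hydrogens by atom environment:
  4 × C: 2 H each → 8
  2 × C: 1 H each → 2
  1 × C: 3 H
  1 × C: no H
  1 × N (charge +1): no H
  1 × O: no H
  1 × O (charge -1): no H
  Total hydrogens = 13.
Molecular formula: C8H13NO2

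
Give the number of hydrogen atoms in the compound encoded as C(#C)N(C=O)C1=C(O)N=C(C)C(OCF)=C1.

Hydrogens are implicit in SMILES; fill each atom to its normal valence:
  4 × C (aromatic): no H
  2 × C: 1 H each → 2
  2 × O: no H
  1 × C: 3 H
  1 × C: 2 H
  1 × C (aromatic): 1 H
  1 × C: no H
  1 × F: no H
  1 × N (aromatic): no H
  1 × N: no H
  1 × O: 1 H
  Total hydrogens = 9.

9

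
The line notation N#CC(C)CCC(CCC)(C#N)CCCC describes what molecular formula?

Heavy atoms from the SMILES: 14 C, 2 N.
Implicit hydrogens by atom environment:
  7 × C: 2 H each → 14
  3 × C: 3 H each → 9
  3 × C: no H
  2 × N: no H
  1 × C: 1 H
  Total hydrogens = 24.
Molecular formula: C14H24N2

C14H24N2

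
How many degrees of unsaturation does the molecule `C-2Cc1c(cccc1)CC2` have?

Molecular formula from the SMILES: C10H12.
DoU = (2C + 2 + N − H − X)/2 = (2·10 + 2 + 0 − 12 − 0)/2 = 10/2 = 5.
(Structurally: 2 ring(s) + 3 π bond(s) = 5.)

5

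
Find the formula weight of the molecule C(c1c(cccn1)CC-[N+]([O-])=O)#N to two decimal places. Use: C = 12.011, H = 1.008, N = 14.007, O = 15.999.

177.16

Molecular formula: C8H7N3O2.
M = 8×12.011 + 7×1.008 + 3×14.007 + 2×15.999 = 177.16 g/mol.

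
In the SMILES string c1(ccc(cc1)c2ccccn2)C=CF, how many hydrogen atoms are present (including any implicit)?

Hydrogens are implicit in SMILES; fill each atom to its normal valence:
  8 × C (aromatic): 1 H each → 8
  3 × C (aromatic): no H
  2 × C: 1 H each → 2
  1 × F: no H
  1 × N (aromatic): no H
  Total hydrogens = 10.

10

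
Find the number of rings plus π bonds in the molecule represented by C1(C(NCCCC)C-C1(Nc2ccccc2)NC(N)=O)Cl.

6

Molecular formula from the SMILES: C15H23ClN4O.
DoU = (2C + 2 + N − H − X)/2 = (2·15 + 2 + 4 − 23 − 1)/2 = 12/2 = 6.
(Structurally: 2 ring(s) + 4 π bond(s) = 6.)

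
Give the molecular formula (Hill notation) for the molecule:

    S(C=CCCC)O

Heavy atoms from the SMILES: 5 C, 1 O, 1 S.
Implicit hydrogens by atom environment:
  2 × C: 2 H each → 4
  2 × C: 1 H each → 2
  1 × C: 3 H
  1 × O: 1 H
  1 × S: no H
  Total hydrogens = 10.
Molecular formula: C5H10OS

C5H10OS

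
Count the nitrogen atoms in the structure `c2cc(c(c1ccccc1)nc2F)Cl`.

1

The symbol for nitrogen appears 1 time in the SMILES.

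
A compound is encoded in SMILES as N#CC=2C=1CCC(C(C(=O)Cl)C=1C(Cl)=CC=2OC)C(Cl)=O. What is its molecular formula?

C14H10Cl3NO3

Heavy atoms from the SMILES: 14 C, 3 Cl, 1 N, 3 O.
Implicit hydrogens by atom environment:
  5 × C (aromatic): no H
  3 × C: no H
  3 × Cl: no H
  3 × O: no H
  2 × C: 2 H each → 4
  2 × C: 1 H each → 2
  1 × C: 3 H
  1 × C (aromatic): 1 H
  1 × N: no H
  Total hydrogens = 10.
Molecular formula: C14H10Cl3NO3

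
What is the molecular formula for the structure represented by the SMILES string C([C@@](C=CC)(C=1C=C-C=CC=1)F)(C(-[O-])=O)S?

Heavy atoms from the SMILES: 12 C, 1 F, 2 O, 1 S.
Implicit hydrogens by atom environment:
  5 × C (aromatic): 1 H each → 5
  3 × C: 1 H each → 3
  2 × C: no H
  1 × C: 3 H
  1 × C (aromatic): no H
  1 × F: no H
  1 × O: no H
  1 × O (charge -1): no H
  1 × S: 1 H
  Total hydrogens = 12.
Net charge -1.
Molecular formula: C12H12FO2S-

C12H12FO2S-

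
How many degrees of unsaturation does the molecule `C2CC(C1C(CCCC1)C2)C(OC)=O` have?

Molecular formula from the SMILES: C12H20O2.
DoU = (2C + 2 + N − H − X)/2 = (2·12 + 2 + 0 − 20 − 0)/2 = 6/2 = 3.
(Structurally: 2 ring(s) + 1 π bond(s) = 3.)

3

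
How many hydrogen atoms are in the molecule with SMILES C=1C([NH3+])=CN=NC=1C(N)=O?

Hydrogens are implicit in SMILES; fill each atom to its normal valence:
  2 × C (aromatic): 1 H each → 2
  2 × C (aromatic): no H
  2 × N (aromatic): no H
  1 × C: no H
  1 × N (charge +1): 3 H
  1 × N: 2 H
  1 × O: no H
  Total hydrogens = 7.

7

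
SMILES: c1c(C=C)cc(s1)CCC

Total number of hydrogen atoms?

12

Hydrogens are implicit in SMILES; fill each atom to its normal valence:
  3 × C: 2 H each → 6
  2 × C (aromatic): 1 H each → 2
  2 × C (aromatic): no H
  1 × C: 3 H
  1 × C: 1 H
  1 × S (aromatic): no H
  Total hydrogens = 12.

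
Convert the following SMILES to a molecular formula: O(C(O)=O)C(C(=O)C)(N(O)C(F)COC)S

Heavy atoms from the SMILES: 7 C, 1 F, 1 N, 6 O, 1 S.
Implicit hydrogens by atom environment:
  4 × O: no H
  3 × C: no H
  2 × C: 3 H each → 6
  2 × O: 1 H each → 2
  1 × C: 2 H
  1 × C: 1 H
  1 × F: no H
  1 × N: no H
  1 × S: 1 H
  Total hydrogens = 12.
Molecular formula: C7H12FNO6S

C7H12FNO6S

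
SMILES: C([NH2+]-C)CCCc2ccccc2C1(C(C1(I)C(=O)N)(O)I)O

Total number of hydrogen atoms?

Hydrogens are implicit in SMILES; fill each atom to its normal valence:
  4 × C: 2 H each → 8
  4 × C (aromatic): 1 H each → 4
  4 × C: no H
  2 × C (aromatic): no H
  2 × I: no H
  2 × O: 1 H each → 2
  1 × C: 3 H
  1 × N: 2 H
  1 × N (charge +1): 2 H
  1 × O: no H
  Total hydrogens = 21.

21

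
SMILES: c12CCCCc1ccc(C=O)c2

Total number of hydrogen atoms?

Hydrogens are implicit in SMILES; fill each atom to its normal valence:
  4 × C: 2 H each → 8
  3 × C (aromatic): 1 H each → 3
  3 × C (aromatic): no H
  1 × C: 1 H
  1 × O: no H
  Total hydrogens = 12.

12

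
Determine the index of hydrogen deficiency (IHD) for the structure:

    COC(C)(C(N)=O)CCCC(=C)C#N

Molecular formula from the SMILES: C10H16N2O2.
DoU = (2C + 2 + N − H − X)/2 = (2·10 + 2 + 2 − 16 − 0)/2 = 8/2 = 4.
(Structurally: 0 ring(s) + 4 π bond(s) = 4.)

4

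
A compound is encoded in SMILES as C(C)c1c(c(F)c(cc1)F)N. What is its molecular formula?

C8H9F2N

Heavy atoms from the SMILES: 8 C, 2 F, 1 N.
Implicit hydrogens by atom environment:
  4 × C (aromatic): no H
  2 × C (aromatic): 1 H each → 2
  2 × F: no H
  1 × C: 3 H
  1 × C: 2 H
  1 × N: 2 H
  Total hydrogens = 9.
Molecular formula: C8H9F2N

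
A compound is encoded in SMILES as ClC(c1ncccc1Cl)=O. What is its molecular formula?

Heavy atoms from the SMILES: 6 C, 2 Cl, 1 N, 1 O.
Implicit hydrogens by atom environment:
  3 × C (aromatic): 1 H each → 3
  2 × C (aromatic): no H
  2 × Cl: no H
  1 × C: no H
  1 × N (aromatic): no H
  1 × O: no H
  Total hydrogens = 3.
Molecular formula: C6H3Cl2NO

C6H3Cl2NO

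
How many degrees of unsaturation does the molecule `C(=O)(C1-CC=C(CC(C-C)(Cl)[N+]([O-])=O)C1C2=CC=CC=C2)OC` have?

Molecular formula from the SMILES: C17H20ClNO4.
DoU = (2C + 2 + N − H − X)/2 = (2·17 + 2 + 1 − 20 − 1)/2 = 16/2 = 8.
(Structurally: 2 ring(s) + 6 π bond(s) = 8.)

8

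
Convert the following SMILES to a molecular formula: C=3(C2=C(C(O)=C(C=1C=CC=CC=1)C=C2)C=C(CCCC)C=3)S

Heavy atoms from the SMILES: 20 C, 1 O, 1 S.
Implicit hydrogens by atom environment:
  9 × C (aromatic): 1 H each → 9
  7 × C (aromatic): no H
  3 × C: 2 H each → 6
  1 × C: 3 H
  1 × O: 1 H
  1 × S: 1 H
  Total hydrogens = 20.
Molecular formula: C20H20OS

C20H20OS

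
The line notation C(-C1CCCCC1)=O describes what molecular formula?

C7H12O

Heavy atoms from the SMILES: 7 C, 1 O.
Implicit hydrogens by atom environment:
  5 × C: 2 H each → 10
  2 × C: 1 H each → 2
  1 × O: no H
  Total hydrogens = 12.
Molecular formula: C7H12O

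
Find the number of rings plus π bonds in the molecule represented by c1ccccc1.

Molecular formula from the SMILES: C6H6.
DoU = (2C + 2 + N − H − X)/2 = (2·6 + 2 + 0 − 6 − 0)/2 = 8/2 = 4.
(Structurally: 1 ring(s) + 3 π bond(s) = 4.)

4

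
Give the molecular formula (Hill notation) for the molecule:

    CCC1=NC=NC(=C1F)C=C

C8H9FN2

Heavy atoms from the SMILES: 8 C, 1 F, 2 N.
Implicit hydrogens by atom environment:
  3 × C (aromatic): no H
  2 × C: 2 H each → 4
  2 × N (aromatic): no H
  1 × C: 3 H
  1 × C (aromatic): 1 H
  1 × C: 1 H
  1 × F: no H
  Total hydrogens = 9.
Molecular formula: C8H9FN2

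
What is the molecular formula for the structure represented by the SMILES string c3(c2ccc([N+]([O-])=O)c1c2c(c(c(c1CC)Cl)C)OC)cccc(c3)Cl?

Heavy atoms from the SMILES: 20 C, 2 Cl, 1 N, 3 O.
Implicit hydrogens by atom environment:
  10 × C (aromatic): no H
  6 × C (aromatic): 1 H each → 6
  3 × C: 3 H each → 9
  2 × Cl: no H
  2 × O: no H
  1 × C: 2 H
  1 × N (charge +1): no H
  1 × O (charge -1): no H
  Total hydrogens = 17.
Molecular formula: C20H17Cl2NO3

C20H17Cl2NO3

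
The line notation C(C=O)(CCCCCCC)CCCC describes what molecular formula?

Heavy atoms from the SMILES: 13 C, 1 O.
Implicit hydrogens by atom environment:
  9 × C: 2 H each → 18
  2 × C: 3 H each → 6
  2 × C: 1 H each → 2
  1 × O: no H
  Total hydrogens = 26.
Molecular formula: C13H26O

C13H26O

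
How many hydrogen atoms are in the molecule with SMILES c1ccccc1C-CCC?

Hydrogens are implicit in SMILES; fill each atom to its normal valence:
  5 × C (aromatic): 1 H each → 5
  3 × C: 2 H each → 6
  1 × C: 3 H
  1 × C (aromatic): no H
  Total hydrogens = 14.

14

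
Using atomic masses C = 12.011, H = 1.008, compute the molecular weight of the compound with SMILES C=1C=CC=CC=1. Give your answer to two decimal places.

78.11

Molecular formula: C6H6.
M = 6×12.011 + 6×1.008 = 78.11 g/mol.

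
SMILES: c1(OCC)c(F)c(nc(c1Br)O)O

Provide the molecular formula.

C7H7BrFNO3

Heavy atoms from the SMILES: 1 Br, 7 C, 1 F, 1 N, 3 O.
Implicit hydrogens by atom environment:
  5 × C (aromatic): no H
  2 × O: 1 H each → 2
  1 × Br: no H
  1 × C: 3 H
  1 × C: 2 H
  1 × F: no H
  1 × N (aromatic): no H
  1 × O: no H
  Total hydrogens = 7.
Molecular formula: C7H7BrFNO3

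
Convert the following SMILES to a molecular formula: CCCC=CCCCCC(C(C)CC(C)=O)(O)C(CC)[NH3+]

Heavy atoms from the SMILES: 18 C, 1 N, 2 O.
Implicit hydrogens by atom environment:
  8 × C: 2 H each → 16
  4 × C: 3 H each → 12
  4 × C: 1 H each → 4
  2 × C: no H
  1 × N (charge +1): 3 H
  1 × O: 1 H
  1 × O: no H
  Total hydrogens = 36.
Net charge +1.
Molecular formula: C18H36NO2+

C18H36NO2+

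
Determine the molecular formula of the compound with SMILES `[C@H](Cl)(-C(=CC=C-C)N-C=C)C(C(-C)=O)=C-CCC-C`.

Heavy atoms from the SMILES: 16 C, 1 Cl, 1 N, 1 O.
Implicit hydrogens by atom environment:
  6 × C: 1 H each → 6
  4 × C: 2 H each → 8
  3 × C: 3 H each → 9
  3 × C: no H
  1 × Cl: no H
  1 × N: 1 H
  1 × O: no H
  Total hydrogens = 24.
Molecular formula: C16H24ClNO

C16H24ClNO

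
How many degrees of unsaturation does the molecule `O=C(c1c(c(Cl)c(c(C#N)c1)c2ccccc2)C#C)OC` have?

13

Molecular formula from the SMILES: C17H10ClNO2.
DoU = (2C + 2 + N − H − X)/2 = (2·17 + 2 + 1 − 10 − 1)/2 = 26/2 = 13.
(Structurally: 2 ring(s) + 11 π bond(s) = 13.)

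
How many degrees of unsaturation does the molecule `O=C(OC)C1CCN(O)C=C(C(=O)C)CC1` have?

4

Molecular formula from the SMILES: C11H17NO4.
DoU = (2C + 2 + N − H − X)/2 = (2·11 + 2 + 1 − 17 − 0)/2 = 8/2 = 4.
(Structurally: 1 ring(s) + 3 π bond(s) = 4.)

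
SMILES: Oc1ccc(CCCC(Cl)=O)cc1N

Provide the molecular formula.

Heavy atoms from the SMILES: 10 C, 1 Cl, 1 N, 2 O.
Implicit hydrogens by atom environment:
  3 × C: 2 H each → 6
  3 × C (aromatic): 1 H each → 3
  3 × C (aromatic): no H
  1 × C: no H
  1 × Cl: no H
  1 × N: 2 H
  1 × O: 1 H
  1 × O: no H
  Total hydrogens = 12.
Molecular formula: C10H12ClNO2

C10H12ClNO2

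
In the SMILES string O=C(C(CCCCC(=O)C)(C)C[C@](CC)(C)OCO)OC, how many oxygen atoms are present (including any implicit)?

The symbol for oxygen appears 5 times in the SMILES.

5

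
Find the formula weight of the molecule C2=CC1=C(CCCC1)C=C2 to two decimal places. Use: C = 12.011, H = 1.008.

Molecular formula: C10H12.
M = 10×12.011 + 12×1.008 = 132.21 g/mol.

132.21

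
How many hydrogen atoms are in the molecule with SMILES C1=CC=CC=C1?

Hydrogens are implicit in SMILES; fill each atom to its normal valence:
  6 × C (aromatic): 1 H each → 6
  Total hydrogens = 6.

6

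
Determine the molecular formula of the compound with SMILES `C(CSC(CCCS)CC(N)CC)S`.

Heavy atoms from the SMILES: 10 C, 1 N, 3 S.
Implicit hydrogens by atom environment:
  7 × C: 2 H each → 14
  2 × C: 1 H each → 2
  2 × S: 1 H each → 2
  1 × C: 3 H
  1 × N: 2 H
  1 × S: no H
  Total hydrogens = 23.
Molecular formula: C10H23NS3

C10H23NS3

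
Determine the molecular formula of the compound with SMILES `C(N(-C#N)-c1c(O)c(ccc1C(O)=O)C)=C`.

C11H10N2O3

Heavy atoms from the SMILES: 11 C, 2 N, 3 O.
Implicit hydrogens by atom environment:
  4 × C (aromatic): no H
  2 × C (aromatic): 1 H each → 2
  2 × C: no H
  2 × N: no H
  2 × O: 1 H each → 2
  1 × C: 3 H
  1 × C: 2 H
  1 × C: 1 H
  1 × O: no H
  Total hydrogens = 10.
Molecular formula: C11H10N2O3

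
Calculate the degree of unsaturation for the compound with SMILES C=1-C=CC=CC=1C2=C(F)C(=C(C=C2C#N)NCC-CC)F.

10

Molecular formula from the SMILES: C17H16F2N2.
DoU = (2C + 2 + N − H − X)/2 = (2·17 + 2 + 2 − 16 − 2)/2 = 20/2 = 10.
(Structurally: 2 ring(s) + 8 π bond(s) = 10.)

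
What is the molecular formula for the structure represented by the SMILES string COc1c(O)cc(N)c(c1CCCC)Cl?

Heavy atoms from the SMILES: 11 C, 1 Cl, 1 N, 2 O.
Implicit hydrogens by atom environment:
  5 × C (aromatic): no H
  3 × C: 2 H each → 6
  2 × C: 3 H each → 6
  1 × C (aromatic): 1 H
  1 × Cl: no H
  1 × N: 2 H
  1 × O: 1 H
  1 × O: no H
  Total hydrogens = 16.
Molecular formula: C11H16ClNO2

C11H16ClNO2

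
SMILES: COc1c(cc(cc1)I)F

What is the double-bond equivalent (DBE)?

Molecular formula from the SMILES: C7H6FIO.
DoU = (2C + 2 + N − H − X)/2 = (2·7 + 2 + 0 − 6 − 2)/2 = 8/2 = 4.
(Structurally: 1 ring(s) + 3 π bond(s) = 4.)

4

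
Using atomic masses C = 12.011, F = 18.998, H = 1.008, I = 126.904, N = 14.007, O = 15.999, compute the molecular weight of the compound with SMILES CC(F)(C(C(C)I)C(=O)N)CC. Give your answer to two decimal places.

287.12

Molecular formula: C8H15FINO.
M = 8×12.011 + 1×18.998 + 15×1.008 + 1×126.904 + 1×14.007 + 1×15.999 = 287.12 g/mol.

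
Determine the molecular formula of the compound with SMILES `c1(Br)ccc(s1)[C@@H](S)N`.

Heavy atoms from the SMILES: 1 Br, 5 C, 1 N, 2 S.
Implicit hydrogens by atom environment:
  2 × C (aromatic): 1 H each → 2
  2 × C (aromatic): no H
  1 × Br: no H
  1 × C: 1 H
  1 × N: 2 H
  1 × S: 1 H
  1 × S (aromatic): no H
  Total hydrogens = 6.
Molecular formula: C5H6BrNS2

C5H6BrNS2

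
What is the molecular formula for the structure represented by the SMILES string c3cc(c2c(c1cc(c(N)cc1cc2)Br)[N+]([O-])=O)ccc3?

C16H11BrN2O2

Heavy atoms from the SMILES: 1 Br, 16 C, 2 N, 2 O.
Implicit hydrogens by atom environment:
  9 × C (aromatic): 1 H each → 9
  7 × C (aromatic): no H
  1 × Br: no H
  1 × N: 2 H
  1 × N (charge +1): no H
  1 × O: no H
  1 × O (charge -1): no H
  Total hydrogens = 11.
Molecular formula: C16H11BrN2O2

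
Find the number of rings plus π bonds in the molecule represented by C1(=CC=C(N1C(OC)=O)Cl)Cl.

4

Molecular formula from the SMILES: C6H5Cl2NO2.
DoU = (2C + 2 + N − H − X)/2 = (2·6 + 2 + 1 − 5 − 2)/2 = 8/2 = 4.
(Structurally: 1 ring(s) + 3 π bond(s) = 4.)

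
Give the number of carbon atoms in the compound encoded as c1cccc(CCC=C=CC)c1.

12

The symbol for carbon appears 12 times in the SMILES. Lowercase c denotes aromatic carbon and counts toward C.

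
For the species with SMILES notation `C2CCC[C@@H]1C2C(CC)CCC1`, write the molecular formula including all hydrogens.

C12H22

Heavy atoms from the SMILES: 12 C.
Implicit hydrogens by atom environment:
  8 × C: 2 H each → 16
  3 × C: 1 H each → 3
  1 × C: 3 H
  Total hydrogens = 22.
Molecular formula: C12H22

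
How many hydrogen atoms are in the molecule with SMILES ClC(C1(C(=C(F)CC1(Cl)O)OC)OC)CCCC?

19

Hydrogens are implicit in SMILES; fill each atom to its normal valence:
  4 × C: 2 H each → 8
  4 × C: no H
  3 × C: 3 H each → 9
  2 × Cl: no H
  2 × O: no H
  1 × C: 1 H
  1 × F: no H
  1 × O: 1 H
  Total hydrogens = 19.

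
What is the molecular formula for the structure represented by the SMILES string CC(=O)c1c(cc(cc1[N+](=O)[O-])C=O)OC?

Heavy atoms from the SMILES: 10 C, 1 N, 5 O.
Implicit hydrogens by atom environment:
  4 × C (aromatic): no H
  4 × O: no H
  2 × C: 3 H each → 6
  2 × C (aromatic): 1 H each → 2
  1 × C: 1 H
  1 × C: no H
  1 × N (charge +1): no H
  1 × O (charge -1): no H
  Total hydrogens = 9.
Molecular formula: C10H9NO5

C10H9NO5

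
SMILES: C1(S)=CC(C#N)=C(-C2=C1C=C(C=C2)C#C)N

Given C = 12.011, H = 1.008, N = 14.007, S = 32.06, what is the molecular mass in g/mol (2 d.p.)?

224.28

Molecular formula: C13H8N2S.
M = 13×12.011 + 8×1.008 + 2×14.007 + 1×32.06 = 224.28 g/mol.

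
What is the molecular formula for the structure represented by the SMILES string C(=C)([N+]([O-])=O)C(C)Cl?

Heavy atoms from the SMILES: 4 C, 1 Cl, 1 N, 2 O.
Implicit hydrogens by atom environment:
  1 × C: 3 H
  1 × C: 2 H
  1 × C: 1 H
  1 × C: no H
  1 × Cl: no H
  1 × N (charge +1): no H
  1 × O: no H
  1 × O (charge -1): no H
  Total hydrogens = 6.
Molecular formula: C4H6ClNO2

C4H6ClNO2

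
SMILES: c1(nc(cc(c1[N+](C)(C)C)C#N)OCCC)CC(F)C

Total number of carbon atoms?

15

The symbol for carbon appears 15 times in the SMILES. Lowercase c denotes aromatic carbon and counts toward C.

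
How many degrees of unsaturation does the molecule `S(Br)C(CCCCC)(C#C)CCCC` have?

Molecular formula from the SMILES: C12H21BrS.
DoU = (2C + 2 + N − H − X)/2 = (2·12 + 2 + 0 − 21 − 1)/2 = 4/2 = 2.
(Structurally: 0 ring(s) + 2 π bond(s) = 2.)

2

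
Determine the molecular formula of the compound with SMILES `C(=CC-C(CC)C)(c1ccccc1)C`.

C14H20

Heavy atoms from the SMILES: 14 C.
Implicit hydrogens by atom environment:
  5 × C (aromatic): 1 H each → 5
  3 × C: 3 H each → 9
  2 × C: 2 H each → 4
  2 × C: 1 H each → 2
  1 × C: no H
  1 × C (aromatic): no H
  Total hydrogens = 20.
Molecular formula: C14H20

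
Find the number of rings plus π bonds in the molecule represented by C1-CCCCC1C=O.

Molecular formula from the SMILES: C7H12O.
DoU = (2C + 2 + N − H − X)/2 = (2·7 + 2 + 0 − 12 − 0)/2 = 4/2 = 2.
(Structurally: 1 ring(s) + 1 π bond(s) = 2.)

2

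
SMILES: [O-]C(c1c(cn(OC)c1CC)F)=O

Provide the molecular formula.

Heavy atoms from the SMILES: 8 C, 1 F, 1 N, 3 O.
Implicit hydrogens by atom environment:
  3 × C (aromatic): no H
  2 × C: 3 H each → 6
  2 × O: no H
  1 × C: 2 H
  1 × C (aromatic): 1 H
  1 × C: no H
  1 × F: no H
  1 × N (aromatic): no H
  1 × O (charge -1): no H
  Total hydrogens = 9.
Net charge -1.
Molecular formula: C8H9FNO3-

C8H9FNO3-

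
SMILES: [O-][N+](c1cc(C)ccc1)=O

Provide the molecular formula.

Heavy atoms from the SMILES: 7 C, 1 N, 2 O.
Implicit hydrogens by atom environment:
  4 × C (aromatic): 1 H each → 4
  2 × C (aromatic): no H
  1 × C: 3 H
  1 × N (charge +1): no H
  1 × O: no H
  1 × O (charge -1): no H
  Total hydrogens = 7.
Molecular formula: C7H7NO2

C7H7NO2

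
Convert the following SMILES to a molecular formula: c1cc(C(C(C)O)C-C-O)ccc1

C11H16O2

Heavy atoms from the SMILES: 11 C, 2 O.
Implicit hydrogens by atom environment:
  5 × C (aromatic): 1 H each → 5
  2 × C: 2 H each → 4
  2 × C: 1 H each → 2
  2 × O: 1 H each → 2
  1 × C: 3 H
  1 × C (aromatic): no H
  Total hydrogens = 16.
Molecular formula: C11H16O2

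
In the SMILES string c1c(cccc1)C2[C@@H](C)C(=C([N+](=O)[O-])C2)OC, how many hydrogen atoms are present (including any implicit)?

Hydrogens are implicit in SMILES; fill each atom to its normal valence:
  5 × C (aromatic): 1 H each → 5
  2 × C: 3 H each → 6
  2 × C: 1 H each → 2
  2 × C: no H
  2 × O: no H
  1 × C: 2 H
  1 × C (aromatic): no H
  1 × N (charge +1): no H
  1 × O (charge -1): no H
  Total hydrogens = 15.

15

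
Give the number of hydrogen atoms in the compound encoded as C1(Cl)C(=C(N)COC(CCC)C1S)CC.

Hydrogens are implicit in SMILES; fill each atom to its normal valence:
  4 × C: 2 H each → 8
  3 × C: 1 H each → 3
  2 × C: 3 H each → 6
  2 × C: no H
  1 × Cl: no H
  1 × N: 2 H
  1 × O: no H
  1 × S: 1 H
  Total hydrogens = 20.

20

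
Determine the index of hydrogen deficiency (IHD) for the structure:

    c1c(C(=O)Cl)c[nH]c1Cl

4

Molecular formula from the SMILES: C5H3Cl2NO.
DoU = (2C + 2 + N − H − X)/2 = (2·5 + 2 + 1 − 3 − 2)/2 = 8/2 = 4.
(Structurally: 1 ring(s) + 3 π bond(s) = 4.)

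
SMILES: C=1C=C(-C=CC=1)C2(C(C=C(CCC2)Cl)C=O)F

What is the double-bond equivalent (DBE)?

Molecular formula from the SMILES: C14H14ClFO.
DoU = (2C + 2 + N − H − X)/2 = (2·14 + 2 + 0 − 14 − 2)/2 = 14/2 = 7.
(Structurally: 2 ring(s) + 5 π bond(s) = 7.)

7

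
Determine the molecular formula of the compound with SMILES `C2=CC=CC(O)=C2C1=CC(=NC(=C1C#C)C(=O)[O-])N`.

Heavy atoms from the SMILES: 14 C, 2 N, 3 O.
Implicit hydrogens by atom environment:
  6 × C (aromatic): no H
  5 × C (aromatic): 1 H each → 5
  2 × C: no H
  1 × C: 1 H
  1 × N: 2 H
  1 × N (aromatic): no H
  1 × O: 1 H
  1 × O: no H
  1 × O (charge -1): no H
  Total hydrogens = 9.
Net charge -1.
Molecular formula: C14H9N2O3-

C14H9N2O3-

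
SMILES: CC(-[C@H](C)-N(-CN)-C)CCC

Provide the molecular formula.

C9H22N2

Heavy atoms from the SMILES: 9 C, 2 N.
Implicit hydrogens by atom environment:
  4 × C: 3 H each → 12
  3 × C: 2 H each → 6
  2 × C: 1 H each → 2
  1 × N: 2 H
  1 × N: no H
  Total hydrogens = 22.
Molecular formula: C9H22N2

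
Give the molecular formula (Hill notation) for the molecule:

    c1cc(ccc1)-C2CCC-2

Heavy atoms from the SMILES: 10 C.
Implicit hydrogens by atom environment:
  5 × C (aromatic): 1 H each → 5
  3 × C: 2 H each → 6
  1 × C: 1 H
  1 × C (aromatic): no H
  Total hydrogens = 12.
Molecular formula: C10H12

C10H12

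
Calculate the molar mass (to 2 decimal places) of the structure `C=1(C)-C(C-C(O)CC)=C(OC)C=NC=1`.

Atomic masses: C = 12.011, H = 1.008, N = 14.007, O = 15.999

195.26

Molecular formula: C11H17NO2.
M = 11×12.011 + 17×1.008 + 1×14.007 + 2×15.999 = 195.26 g/mol.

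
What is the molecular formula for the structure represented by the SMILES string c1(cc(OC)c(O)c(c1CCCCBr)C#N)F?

Heavy atoms from the SMILES: 1 Br, 12 C, 1 F, 1 N, 2 O.
Implicit hydrogens by atom environment:
  5 × C (aromatic): no H
  4 × C: 2 H each → 8
  1 × Br: no H
  1 × C: 3 H
  1 × C (aromatic): 1 H
  1 × C: no H
  1 × F: no H
  1 × N: no H
  1 × O: 1 H
  1 × O: no H
  Total hydrogens = 13.
Molecular formula: C12H13BrFNO2

C12H13BrFNO2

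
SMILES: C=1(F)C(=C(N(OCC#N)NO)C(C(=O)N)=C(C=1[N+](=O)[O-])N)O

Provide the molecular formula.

Heavy atoms from the SMILES: 9 C, 1 F, 6 N, 6 O.
Implicit hydrogens by atom environment:
  6 × C (aromatic): no H
  3 × O: no H
  2 × C: no H
  2 × N: 2 H each → 4
  2 × N: no H
  2 × O: 1 H each → 2
  1 × C: 2 H
  1 × F: no H
  1 × N: 1 H
  1 × N (charge +1): no H
  1 × O (charge -1): no H
  Total hydrogens = 9.
Molecular formula: C9H9FN6O6

C9H9FN6O6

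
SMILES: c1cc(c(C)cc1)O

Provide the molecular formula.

Heavy atoms from the SMILES: 7 C, 1 O.
Implicit hydrogens by atom environment:
  4 × C (aromatic): 1 H each → 4
  2 × C (aromatic): no H
  1 × C: 3 H
  1 × O: 1 H
  Total hydrogens = 8.
Molecular formula: C7H8O

C7H8O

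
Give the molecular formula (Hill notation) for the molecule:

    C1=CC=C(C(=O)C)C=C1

C8H8O

Heavy atoms from the SMILES: 8 C, 1 O.
Implicit hydrogens by atom environment:
  5 × C (aromatic): 1 H each → 5
  1 × C: 3 H
  1 × C (aromatic): no H
  1 × C: no H
  1 × O: no H
  Total hydrogens = 8.
Molecular formula: C8H8O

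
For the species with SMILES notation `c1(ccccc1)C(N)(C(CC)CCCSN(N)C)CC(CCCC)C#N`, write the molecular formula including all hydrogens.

Heavy atoms from the SMILES: 21 C, 4 N, 1 S.
Implicit hydrogens by atom environment:
  8 × C: 2 H each → 16
  5 × C (aromatic): 1 H each → 5
  3 × C: 3 H each → 9
  2 × C: 1 H each → 2
  2 × C: no H
  2 × N: 2 H each → 4
  2 × N: no H
  1 × C (aromatic): no H
  1 × S: no H
  Total hydrogens = 36.
Molecular formula: C21H36N4S

C21H36N4S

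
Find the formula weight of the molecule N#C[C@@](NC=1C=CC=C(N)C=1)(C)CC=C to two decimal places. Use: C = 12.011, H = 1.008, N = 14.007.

201.27

Molecular formula: C12H15N3.
M = 12×12.011 + 15×1.008 + 3×14.007 = 201.27 g/mol.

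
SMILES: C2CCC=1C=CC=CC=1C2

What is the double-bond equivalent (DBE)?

5

Molecular formula from the SMILES: C10H12.
DoU = (2C + 2 + N − H − X)/2 = (2·10 + 2 + 0 − 12 − 0)/2 = 10/2 = 5.
(Structurally: 2 ring(s) + 3 π bond(s) = 5.)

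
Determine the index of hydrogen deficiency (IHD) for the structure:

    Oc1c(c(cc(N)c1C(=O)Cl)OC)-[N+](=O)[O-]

6

Molecular formula from the SMILES: C8H7ClN2O5.
DoU = (2C + 2 + N − H − X)/2 = (2·8 + 2 + 2 − 7 − 1)/2 = 12/2 = 6.
(Structurally: 1 ring(s) + 5 π bond(s) = 6.)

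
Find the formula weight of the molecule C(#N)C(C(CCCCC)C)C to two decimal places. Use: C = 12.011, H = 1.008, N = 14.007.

Molecular formula: C10H19N.
M = 10×12.011 + 19×1.008 + 1×14.007 = 153.27 g/mol.

153.27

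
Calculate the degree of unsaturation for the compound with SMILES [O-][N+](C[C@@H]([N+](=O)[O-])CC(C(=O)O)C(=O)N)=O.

Molecular formula from the SMILES: C6H9N3O7.
DoU = (2C + 2 + N − H − X)/2 = (2·6 + 2 + 3 − 9 − 0)/2 = 8/2 = 4.
(Structurally: 0 ring(s) + 4 π bond(s) = 4.)

4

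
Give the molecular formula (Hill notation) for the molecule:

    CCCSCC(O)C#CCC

C9H16OS

Heavy atoms from the SMILES: 9 C, 1 O, 1 S.
Implicit hydrogens by atom environment:
  4 × C: 2 H each → 8
  2 × C: 3 H each → 6
  2 × C: no H
  1 × C: 1 H
  1 × O: 1 H
  1 × S: no H
  Total hydrogens = 16.
Molecular formula: C9H16OS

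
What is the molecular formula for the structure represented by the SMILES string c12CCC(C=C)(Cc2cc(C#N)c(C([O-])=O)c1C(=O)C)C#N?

Heavy atoms from the SMILES: 17 C, 2 N, 3 O.
Implicit hydrogens by atom environment:
  5 × C (aromatic): no H
  5 × C: no H
  4 × C: 2 H each → 8
  2 × N: no H
  2 × O: no H
  1 × C: 3 H
  1 × C (aromatic): 1 H
  1 × C: 1 H
  1 × O (charge -1): no H
  Total hydrogens = 13.
Net charge -1.
Molecular formula: C17H13N2O3-

C17H13N2O3-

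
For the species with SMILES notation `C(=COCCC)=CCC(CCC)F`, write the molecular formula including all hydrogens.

C11H19FO

Heavy atoms from the SMILES: 11 C, 1 F, 1 O.
Implicit hydrogens by atom environment:
  5 × C: 2 H each → 10
  3 × C: 1 H each → 3
  2 × C: 3 H each → 6
  1 × C: no H
  1 × F: no H
  1 × O: no H
  Total hydrogens = 19.
Molecular formula: C11H19FO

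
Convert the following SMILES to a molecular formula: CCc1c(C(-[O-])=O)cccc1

C9H9O2-

Heavy atoms from the SMILES: 9 C, 2 O.
Implicit hydrogens by atom environment:
  4 × C (aromatic): 1 H each → 4
  2 × C (aromatic): no H
  1 × C: 3 H
  1 × C: 2 H
  1 × C: no H
  1 × O: no H
  1 × O (charge -1): no H
  Total hydrogens = 9.
Net charge -1.
Molecular formula: C9H9O2-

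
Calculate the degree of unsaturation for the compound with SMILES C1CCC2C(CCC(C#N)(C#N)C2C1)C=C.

7

Molecular formula from the SMILES: C14H18N2.
DoU = (2C + 2 + N − H − X)/2 = (2·14 + 2 + 2 − 18 − 0)/2 = 14/2 = 7.
(Structurally: 2 ring(s) + 5 π bond(s) = 7.)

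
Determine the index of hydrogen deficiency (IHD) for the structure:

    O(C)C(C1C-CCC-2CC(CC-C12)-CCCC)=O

Molecular formula from the SMILES: C16H28O2.
DoU = (2C + 2 + N − H − X)/2 = (2·16 + 2 + 0 − 28 − 0)/2 = 6/2 = 3.
(Structurally: 2 ring(s) + 1 π bond(s) = 3.)

3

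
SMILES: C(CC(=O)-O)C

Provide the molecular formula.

Heavy atoms from the SMILES: 4 C, 2 O.
Implicit hydrogens by atom environment:
  2 × C: 2 H each → 4
  1 × C: 3 H
  1 × C: no H
  1 × O: 1 H
  1 × O: no H
  Total hydrogens = 8.
Molecular formula: C4H8O2

C4H8O2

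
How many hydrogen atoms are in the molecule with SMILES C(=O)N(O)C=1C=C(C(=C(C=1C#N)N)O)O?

7

Hydrogens are implicit in SMILES; fill each atom to its normal valence:
  5 × C (aromatic): no H
  3 × O: 1 H each → 3
  2 × N: no H
  1 × C (aromatic): 1 H
  1 × C: 1 H
  1 × C: no H
  1 × N: 2 H
  1 × O: no H
  Total hydrogens = 7.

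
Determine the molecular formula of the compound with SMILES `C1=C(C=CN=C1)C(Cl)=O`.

C6H4ClNO

Heavy atoms from the SMILES: 6 C, 1 Cl, 1 N, 1 O.
Implicit hydrogens by atom environment:
  4 × C (aromatic): 1 H each → 4
  1 × C (aromatic): no H
  1 × C: no H
  1 × Cl: no H
  1 × N (aromatic): no H
  1 × O: no H
  Total hydrogens = 4.
Molecular formula: C6H4ClNO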